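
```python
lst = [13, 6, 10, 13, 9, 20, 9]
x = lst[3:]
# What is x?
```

lst has length 7. The slice lst[3:] selects indices [3, 4, 5, 6] (3->13, 4->9, 5->20, 6->9), giving [13, 9, 20, 9].

[13, 9, 20, 9]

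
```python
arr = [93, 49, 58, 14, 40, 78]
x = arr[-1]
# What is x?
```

arr has length 6. Negative index -1 maps to positive index 6 + (-1) = 5. arr[5] = 78.

78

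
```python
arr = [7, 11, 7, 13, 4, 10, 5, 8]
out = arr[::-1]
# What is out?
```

arr has length 8. The slice arr[::-1] selects indices [7, 6, 5, 4, 3, 2, 1, 0] (7->8, 6->5, 5->10, 4->4, 3->13, 2->7, 1->11, 0->7), giving [8, 5, 10, 4, 13, 7, 11, 7].

[8, 5, 10, 4, 13, 7, 11, 7]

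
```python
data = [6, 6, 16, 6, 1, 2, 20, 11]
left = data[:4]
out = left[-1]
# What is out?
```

data has length 8. The slice data[:4] selects indices [0, 1, 2, 3] (0->6, 1->6, 2->16, 3->6), giving [6, 6, 16, 6]. So left = [6, 6, 16, 6]. Then left[-1] = 6.

6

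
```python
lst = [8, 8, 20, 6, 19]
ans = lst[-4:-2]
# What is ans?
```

lst has length 5. The slice lst[-4:-2] selects indices [1, 2] (1->8, 2->20), giving [8, 20].

[8, 20]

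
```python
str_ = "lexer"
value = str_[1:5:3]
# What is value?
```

str_ has length 5. The slice str_[1:5:3] selects indices [1, 4] (1->'e', 4->'r'), giving 'er'.

'er'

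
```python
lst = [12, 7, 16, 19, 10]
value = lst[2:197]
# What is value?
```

lst has length 5. The slice lst[2:197] selects indices [2, 3, 4] (2->16, 3->19, 4->10), giving [16, 19, 10].

[16, 19, 10]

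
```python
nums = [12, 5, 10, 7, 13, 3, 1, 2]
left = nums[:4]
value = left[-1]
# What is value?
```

nums has length 8. The slice nums[:4] selects indices [0, 1, 2, 3] (0->12, 1->5, 2->10, 3->7), giving [12, 5, 10, 7]. So left = [12, 5, 10, 7]. Then left[-1] = 7.

7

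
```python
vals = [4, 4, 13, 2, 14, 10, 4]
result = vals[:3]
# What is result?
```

vals has length 7. The slice vals[:3] selects indices [0, 1, 2] (0->4, 1->4, 2->13), giving [4, 4, 13].

[4, 4, 13]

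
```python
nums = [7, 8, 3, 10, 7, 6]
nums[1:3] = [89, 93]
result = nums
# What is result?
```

nums starts as [7, 8, 3, 10, 7, 6] (length 6). The slice nums[1:3] covers indices [1, 2] with values [8, 3]. Replacing that slice with [89, 93] (same length) produces [7, 89, 93, 10, 7, 6].

[7, 89, 93, 10, 7, 6]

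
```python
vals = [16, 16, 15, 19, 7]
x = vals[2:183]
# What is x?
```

vals has length 5. The slice vals[2:183] selects indices [2, 3, 4] (2->15, 3->19, 4->7), giving [15, 19, 7].

[15, 19, 7]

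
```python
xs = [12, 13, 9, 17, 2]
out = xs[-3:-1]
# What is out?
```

xs has length 5. The slice xs[-3:-1] selects indices [2, 3] (2->9, 3->17), giving [9, 17].

[9, 17]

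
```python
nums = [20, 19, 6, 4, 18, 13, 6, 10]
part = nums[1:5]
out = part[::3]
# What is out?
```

nums has length 8. The slice nums[1:5] selects indices [1, 2, 3, 4] (1->19, 2->6, 3->4, 4->18), giving [19, 6, 4, 18]. So part = [19, 6, 4, 18]. part has length 4. The slice part[::3] selects indices [0, 3] (0->19, 3->18), giving [19, 18].

[19, 18]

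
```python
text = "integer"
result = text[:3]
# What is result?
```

text has length 7. The slice text[:3] selects indices [0, 1, 2] (0->'i', 1->'n', 2->'t'), giving 'int'.

'int'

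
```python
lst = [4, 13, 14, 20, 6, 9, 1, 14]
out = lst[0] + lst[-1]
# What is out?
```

lst has length 8. lst[0] = 4.
lst has length 8. Negative index -1 maps to positive index 8 + (-1) = 7. lst[7] = 14.
Sum: 4 + 14 = 18.

18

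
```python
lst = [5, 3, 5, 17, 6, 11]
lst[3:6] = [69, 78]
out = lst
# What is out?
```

lst starts as [5, 3, 5, 17, 6, 11] (length 6). The slice lst[3:6] covers indices [3, 4, 5] with values [17, 6, 11]. Replacing that slice with [69, 78] (different length) produces [5, 3, 5, 69, 78].

[5, 3, 5, 69, 78]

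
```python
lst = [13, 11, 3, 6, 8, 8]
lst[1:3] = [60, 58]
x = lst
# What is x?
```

lst starts as [13, 11, 3, 6, 8, 8] (length 6). The slice lst[1:3] covers indices [1, 2] with values [11, 3]. Replacing that slice with [60, 58] (same length) produces [13, 60, 58, 6, 8, 8].

[13, 60, 58, 6, 8, 8]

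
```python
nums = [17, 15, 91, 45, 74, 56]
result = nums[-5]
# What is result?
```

nums has length 6. Negative index -5 maps to positive index 6 + (-5) = 1. nums[1] = 15.

15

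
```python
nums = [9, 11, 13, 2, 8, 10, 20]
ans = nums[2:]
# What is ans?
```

nums has length 7. The slice nums[2:] selects indices [2, 3, 4, 5, 6] (2->13, 3->2, 4->8, 5->10, 6->20), giving [13, 2, 8, 10, 20].

[13, 2, 8, 10, 20]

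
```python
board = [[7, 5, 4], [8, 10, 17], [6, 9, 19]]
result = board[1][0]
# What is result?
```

board[1] = [8, 10, 17]. Taking column 0 of that row yields 8.

8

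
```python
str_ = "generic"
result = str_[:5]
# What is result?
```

str_ has length 7. The slice str_[:5] selects indices [0, 1, 2, 3, 4] (0->'g', 1->'e', 2->'n', 3->'e', 4->'r'), giving 'gener'.

'gener'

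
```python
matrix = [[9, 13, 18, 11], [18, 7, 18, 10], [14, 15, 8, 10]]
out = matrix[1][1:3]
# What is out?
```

matrix[1] = [18, 7, 18, 10]. matrix[1] has length 4. The slice matrix[1][1:3] selects indices [1, 2] (1->7, 2->18), giving [7, 18].

[7, 18]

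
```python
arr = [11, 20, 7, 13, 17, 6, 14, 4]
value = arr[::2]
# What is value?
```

arr has length 8. The slice arr[::2] selects indices [0, 2, 4, 6] (0->11, 2->7, 4->17, 6->14), giving [11, 7, 17, 14].

[11, 7, 17, 14]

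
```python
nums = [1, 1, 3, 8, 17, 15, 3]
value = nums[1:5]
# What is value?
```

nums has length 7. The slice nums[1:5] selects indices [1, 2, 3, 4] (1->1, 2->3, 3->8, 4->17), giving [1, 3, 8, 17].

[1, 3, 8, 17]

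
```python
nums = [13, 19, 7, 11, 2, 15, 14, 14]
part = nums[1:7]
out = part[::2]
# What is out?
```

nums has length 8. The slice nums[1:7] selects indices [1, 2, 3, 4, 5, 6] (1->19, 2->7, 3->11, 4->2, 5->15, 6->14), giving [19, 7, 11, 2, 15, 14]. So part = [19, 7, 11, 2, 15, 14]. part has length 6. The slice part[::2] selects indices [0, 2, 4] (0->19, 2->11, 4->15), giving [19, 11, 15].

[19, 11, 15]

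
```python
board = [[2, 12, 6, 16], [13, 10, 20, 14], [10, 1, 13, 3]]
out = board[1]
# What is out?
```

board has 3 rows. Row 1 is [13, 10, 20, 14].

[13, 10, 20, 14]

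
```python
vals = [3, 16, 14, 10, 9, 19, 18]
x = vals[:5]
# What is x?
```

vals has length 7. The slice vals[:5] selects indices [0, 1, 2, 3, 4] (0->3, 1->16, 2->14, 3->10, 4->9), giving [3, 16, 14, 10, 9].

[3, 16, 14, 10, 9]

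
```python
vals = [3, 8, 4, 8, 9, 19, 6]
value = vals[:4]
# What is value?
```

vals has length 7. The slice vals[:4] selects indices [0, 1, 2, 3] (0->3, 1->8, 2->4, 3->8), giving [3, 8, 4, 8].

[3, 8, 4, 8]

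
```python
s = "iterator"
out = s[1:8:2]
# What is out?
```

s has length 8. The slice s[1:8:2] selects indices [1, 3, 5, 7] (1->'t', 3->'r', 5->'t', 7->'r'), giving 'trtr'.

'trtr'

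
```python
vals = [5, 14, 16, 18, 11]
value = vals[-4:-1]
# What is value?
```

vals has length 5. The slice vals[-4:-1] selects indices [1, 2, 3] (1->14, 2->16, 3->18), giving [14, 16, 18].

[14, 16, 18]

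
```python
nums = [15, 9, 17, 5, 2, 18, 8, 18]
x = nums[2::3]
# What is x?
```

nums has length 8. The slice nums[2::3] selects indices [2, 5] (2->17, 5->18), giving [17, 18].

[17, 18]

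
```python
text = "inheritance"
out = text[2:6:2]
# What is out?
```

text has length 11. The slice text[2:6:2] selects indices [2, 4] (2->'h', 4->'r'), giving 'hr'.

'hr'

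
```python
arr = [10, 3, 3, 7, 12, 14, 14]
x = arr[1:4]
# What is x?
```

arr has length 7. The slice arr[1:4] selects indices [1, 2, 3] (1->3, 2->3, 3->7), giving [3, 3, 7].

[3, 3, 7]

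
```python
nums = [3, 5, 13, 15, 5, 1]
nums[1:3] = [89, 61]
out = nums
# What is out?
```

nums starts as [3, 5, 13, 15, 5, 1] (length 6). The slice nums[1:3] covers indices [1, 2] with values [5, 13]. Replacing that slice with [89, 61] (same length) produces [3, 89, 61, 15, 5, 1].

[3, 89, 61, 15, 5, 1]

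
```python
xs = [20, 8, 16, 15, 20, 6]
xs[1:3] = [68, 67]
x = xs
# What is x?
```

xs starts as [20, 8, 16, 15, 20, 6] (length 6). The slice xs[1:3] covers indices [1, 2] with values [8, 16]. Replacing that slice with [68, 67] (same length) produces [20, 68, 67, 15, 20, 6].

[20, 68, 67, 15, 20, 6]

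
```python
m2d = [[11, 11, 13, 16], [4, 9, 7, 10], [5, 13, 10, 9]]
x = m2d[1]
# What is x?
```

m2d has 3 rows. Row 1 is [4, 9, 7, 10].

[4, 9, 7, 10]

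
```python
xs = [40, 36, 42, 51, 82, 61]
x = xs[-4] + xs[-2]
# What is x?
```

xs has length 6. Negative index -4 maps to positive index 6 + (-4) = 2. xs[2] = 42.
xs has length 6. Negative index -2 maps to positive index 6 + (-2) = 4. xs[4] = 82.
Sum: 42 + 82 = 124.

124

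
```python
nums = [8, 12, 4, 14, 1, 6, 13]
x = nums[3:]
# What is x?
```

nums has length 7. The slice nums[3:] selects indices [3, 4, 5, 6] (3->14, 4->1, 5->6, 6->13), giving [14, 1, 6, 13].

[14, 1, 6, 13]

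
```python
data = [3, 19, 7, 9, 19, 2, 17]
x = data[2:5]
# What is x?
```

data has length 7. The slice data[2:5] selects indices [2, 3, 4] (2->7, 3->9, 4->19), giving [7, 9, 19].

[7, 9, 19]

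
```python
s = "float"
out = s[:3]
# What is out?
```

s has length 5. The slice s[:3] selects indices [0, 1, 2] (0->'f', 1->'l', 2->'o'), giving 'flo'.

'flo'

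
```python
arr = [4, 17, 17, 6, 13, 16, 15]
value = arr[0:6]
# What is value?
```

arr has length 7. The slice arr[0:6] selects indices [0, 1, 2, 3, 4, 5] (0->4, 1->17, 2->17, 3->6, 4->13, 5->16), giving [4, 17, 17, 6, 13, 16].

[4, 17, 17, 6, 13, 16]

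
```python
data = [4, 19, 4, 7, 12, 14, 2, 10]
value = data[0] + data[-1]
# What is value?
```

data has length 8. data[0] = 4.
data has length 8. Negative index -1 maps to positive index 8 + (-1) = 7. data[7] = 10.
Sum: 4 + 10 = 14.

14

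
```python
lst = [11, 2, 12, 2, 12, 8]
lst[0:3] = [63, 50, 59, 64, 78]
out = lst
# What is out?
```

lst starts as [11, 2, 12, 2, 12, 8] (length 6). The slice lst[0:3] covers indices [0, 1, 2] with values [11, 2, 12]. Replacing that slice with [63, 50, 59, 64, 78] (different length) produces [63, 50, 59, 64, 78, 2, 12, 8].

[63, 50, 59, 64, 78, 2, 12, 8]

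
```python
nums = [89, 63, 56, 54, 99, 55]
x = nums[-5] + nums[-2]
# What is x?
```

nums has length 6. Negative index -5 maps to positive index 6 + (-5) = 1. nums[1] = 63.
nums has length 6. Negative index -2 maps to positive index 6 + (-2) = 4. nums[4] = 99.
Sum: 63 + 99 = 162.

162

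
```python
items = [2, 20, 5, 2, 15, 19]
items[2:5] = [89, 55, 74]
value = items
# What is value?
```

items starts as [2, 20, 5, 2, 15, 19] (length 6). The slice items[2:5] covers indices [2, 3, 4] with values [5, 2, 15]. Replacing that slice with [89, 55, 74] (same length) produces [2, 20, 89, 55, 74, 19].

[2, 20, 89, 55, 74, 19]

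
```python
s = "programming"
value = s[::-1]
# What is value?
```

s has length 11. The slice s[::-1] selects indices [10, 9, 8, 7, 6, 5, 4, 3, 2, 1, 0] (10->'g', 9->'n', 8->'i', 7->'m', 6->'m', 5->'a', 4->'r', 3->'g', 2->'o', 1->'r', 0->'p'), giving 'gnimmargorp'.

'gnimmargorp'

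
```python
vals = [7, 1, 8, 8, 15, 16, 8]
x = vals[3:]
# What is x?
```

vals has length 7. The slice vals[3:] selects indices [3, 4, 5, 6] (3->8, 4->15, 5->16, 6->8), giving [8, 15, 16, 8].

[8, 15, 16, 8]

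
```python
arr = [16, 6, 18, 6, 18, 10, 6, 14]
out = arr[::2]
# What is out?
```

arr has length 8. The slice arr[::2] selects indices [0, 2, 4, 6] (0->16, 2->18, 4->18, 6->6), giving [16, 18, 18, 6].

[16, 18, 18, 6]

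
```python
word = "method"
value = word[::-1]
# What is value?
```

word has length 6. The slice word[::-1] selects indices [5, 4, 3, 2, 1, 0] (5->'d', 4->'o', 3->'h', 2->'t', 1->'e', 0->'m'), giving 'dohtem'.

'dohtem'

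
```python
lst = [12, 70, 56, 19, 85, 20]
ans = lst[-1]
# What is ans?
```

lst has length 6. Negative index -1 maps to positive index 6 + (-1) = 5. lst[5] = 20.

20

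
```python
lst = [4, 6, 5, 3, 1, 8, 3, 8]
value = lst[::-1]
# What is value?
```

lst has length 8. The slice lst[::-1] selects indices [7, 6, 5, 4, 3, 2, 1, 0] (7->8, 6->3, 5->8, 4->1, 3->3, 2->5, 1->6, 0->4), giving [8, 3, 8, 1, 3, 5, 6, 4].

[8, 3, 8, 1, 3, 5, 6, 4]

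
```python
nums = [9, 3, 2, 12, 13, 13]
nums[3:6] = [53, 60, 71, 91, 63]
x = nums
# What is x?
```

nums starts as [9, 3, 2, 12, 13, 13] (length 6). The slice nums[3:6] covers indices [3, 4, 5] with values [12, 13, 13]. Replacing that slice with [53, 60, 71, 91, 63] (different length) produces [9, 3, 2, 53, 60, 71, 91, 63].

[9, 3, 2, 53, 60, 71, 91, 63]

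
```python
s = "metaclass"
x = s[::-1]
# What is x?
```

s has length 9. The slice s[::-1] selects indices [8, 7, 6, 5, 4, 3, 2, 1, 0] (8->'s', 7->'s', 6->'a', 5->'l', 4->'c', 3->'a', 2->'t', 1->'e', 0->'m'), giving 'ssalcatem'.

'ssalcatem'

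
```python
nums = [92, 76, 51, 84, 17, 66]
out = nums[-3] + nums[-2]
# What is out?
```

nums has length 6. Negative index -3 maps to positive index 6 + (-3) = 3. nums[3] = 84.
nums has length 6. Negative index -2 maps to positive index 6 + (-2) = 4. nums[4] = 17.
Sum: 84 + 17 = 101.

101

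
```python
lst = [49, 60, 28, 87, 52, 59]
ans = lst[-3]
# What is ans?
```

lst has length 6. Negative index -3 maps to positive index 6 + (-3) = 3. lst[3] = 87.

87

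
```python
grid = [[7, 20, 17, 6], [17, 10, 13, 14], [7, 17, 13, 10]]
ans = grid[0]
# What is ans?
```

grid has 3 rows. Row 0 is [7, 20, 17, 6].

[7, 20, 17, 6]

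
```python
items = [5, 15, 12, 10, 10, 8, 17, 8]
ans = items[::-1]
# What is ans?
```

items has length 8. The slice items[::-1] selects indices [7, 6, 5, 4, 3, 2, 1, 0] (7->8, 6->17, 5->8, 4->10, 3->10, 2->12, 1->15, 0->5), giving [8, 17, 8, 10, 10, 12, 15, 5].

[8, 17, 8, 10, 10, 12, 15, 5]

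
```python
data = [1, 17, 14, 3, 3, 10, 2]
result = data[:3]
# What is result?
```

data has length 7. The slice data[:3] selects indices [0, 1, 2] (0->1, 1->17, 2->14), giving [1, 17, 14].

[1, 17, 14]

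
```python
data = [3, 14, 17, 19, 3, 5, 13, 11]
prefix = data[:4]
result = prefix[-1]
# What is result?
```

data has length 8. The slice data[:4] selects indices [0, 1, 2, 3] (0->3, 1->14, 2->17, 3->19), giving [3, 14, 17, 19]. So prefix = [3, 14, 17, 19]. Then prefix[-1] = 19.

19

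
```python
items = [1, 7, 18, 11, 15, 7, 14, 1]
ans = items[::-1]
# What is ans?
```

items has length 8. The slice items[::-1] selects indices [7, 6, 5, 4, 3, 2, 1, 0] (7->1, 6->14, 5->7, 4->15, 3->11, 2->18, 1->7, 0->1), giving [1, 14, 7, 15, 11, 18, 7, 1].

[1, 14, 7, 15, 11, 18, 7, 1]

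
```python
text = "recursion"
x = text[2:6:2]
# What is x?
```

text has length 9. The slice text[2:6:2] selects indices [2, 4] (2->'c', 4->'r'), giving 'cr'.

'cr'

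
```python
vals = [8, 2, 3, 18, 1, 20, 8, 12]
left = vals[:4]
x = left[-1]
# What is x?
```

vals has length 8. The slice vals[:4] selects indices [0, 1, 2, 3] (0->8, 1->2, 2->3, 3->18), giving [8, 2, 3, 18]. So left = [8, 2, 3, 18]. Then left[-1] = 18.

18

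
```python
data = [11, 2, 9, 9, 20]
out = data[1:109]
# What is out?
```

data has length 5. The slice data[1:109] selects indices [1, 2, 3, 4] (1->2, 2->9, 3->9, 4->20), giving [2, 9, 9, 20].

[2, 9, 9, 20]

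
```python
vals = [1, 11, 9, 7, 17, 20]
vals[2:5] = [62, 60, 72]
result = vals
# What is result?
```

vals starts as [1, 11, 9, 7, 17, 20] (length 6). The slice vals[2:5] covers indices [2, 3, 4] with values [9, 7, 17]. Replacing that slice with [62, 60, 72] (same length) produces [1, 11, 62, 60, 72, 20].

[1, 11, 62, 60, 72, 20]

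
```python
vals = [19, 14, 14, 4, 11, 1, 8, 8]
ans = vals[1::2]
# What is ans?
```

vals has length 8. The slice vals[1::2] selects indices [1, 3, 5, 7] (1->14, 3->4, 5->1, 7->8), giving [14, 4, 1, 8].

[14, 4, 1, 8]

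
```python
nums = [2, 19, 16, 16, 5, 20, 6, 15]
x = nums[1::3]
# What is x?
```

nums has length 8. The slice nums[1::3] selects indices [1, 4, 7] (1->19, 4->5, 7->15), giving [19, 5, 15].

[19, 5, 15]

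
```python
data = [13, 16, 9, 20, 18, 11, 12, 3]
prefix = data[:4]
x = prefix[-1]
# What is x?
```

data has length 8. The slice data[:4] selects indices [0, 1, 2, 3] (0->13, 1->16, 2->9, 3->20), giving [13, 16, 9, 20]. So prefix = [13, 16, 9, 20]. Then prefix[-1] = 20.

20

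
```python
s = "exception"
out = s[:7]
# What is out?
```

s has length 9. The slice s[:7] selects indices [0, 1, 2, 3, 4, 5, 6] (0->'e', 1->'x', 2->'c', 3->'e', 4->'p', 5->'t', 6->'i'), giving 'excepti'.

'excepti'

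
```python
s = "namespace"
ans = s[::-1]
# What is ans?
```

s has length 9. The slice s[::-1] selects indices [8, 7, 6, 5, 4, 3, 2, 1, 0] (8->'e', 7->'c', 6->'a', 5->'p', 4->'s', 3->'e', 2->'m', 1->'a', 0->'n'), giving 'ecapseman'.

'ecapseman'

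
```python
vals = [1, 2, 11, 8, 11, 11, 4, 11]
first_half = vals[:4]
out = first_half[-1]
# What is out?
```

vals has length 8. The slice vals[:4] selects indices [0, 1, 2, 3] (0->1, 1->2, 2->11, 3->8), giving [1, 2, 11, 8]. So first_half = [1, 2, 11, 8]. Then first_half[-1] = 8.

8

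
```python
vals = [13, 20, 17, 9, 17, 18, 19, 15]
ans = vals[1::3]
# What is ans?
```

vals has length 8. The slice vals[1::3] selects indices [1, 4, 7] (1->20, 4->17, 7->15), giving [20, 17, 15].

[20, 17, 15]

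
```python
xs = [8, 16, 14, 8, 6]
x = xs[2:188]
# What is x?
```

xs has length 5. The slice xs[2:188] selects indices [2, 3, 4] (2->14, 3->8, 4->6), giving [14, 8, 6].

[14, 8, 6]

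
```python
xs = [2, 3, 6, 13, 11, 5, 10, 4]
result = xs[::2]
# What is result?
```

xs has length 8. The slice xs[::2] selects indices [0, 2, 4, 6] (0->2, 2->6, 4->11, 6->10), giving [2, 6, 11, 10].

[2, 6, 11, 10]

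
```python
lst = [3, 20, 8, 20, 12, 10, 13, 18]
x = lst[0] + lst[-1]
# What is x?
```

lst has length 8. lst[0] = 3.
lst has length 8. Negative index -1 maps to positive index 8 + (-1) = 7. lst[7] = 18.
Sum: 3 + 18 = 21.

21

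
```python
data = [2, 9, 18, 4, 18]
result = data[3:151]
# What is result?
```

data has length 5. The slice data[3:151] selects indices [3, 4] (3->4, 4->18), giving [4, 18].

[4, 18]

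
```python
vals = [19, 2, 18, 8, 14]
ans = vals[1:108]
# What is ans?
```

vals has length 5. The slice vals[1:108] selects indices [1, 2, 3, 4] (1->2, 2->18, 3->8, 4->14), giving [2, 18, 8, 14].

[2, 18, 8, 14]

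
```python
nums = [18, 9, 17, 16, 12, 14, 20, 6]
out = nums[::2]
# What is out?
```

nums has length 8. The slice nums[::2] selects indices [0, 2, 4, 6] (0->18, 2->17, 4->12, 6->20), giving [18, 17, 12, 20].

[18, 17, 12, 20]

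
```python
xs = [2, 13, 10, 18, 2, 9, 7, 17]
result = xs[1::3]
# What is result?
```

xs has length 8. The slice xs[1::3] selects indices [1, 4, 7] (1->13, 4->2, 7->17), giving [13, 2, 17].

[13, 2, 17]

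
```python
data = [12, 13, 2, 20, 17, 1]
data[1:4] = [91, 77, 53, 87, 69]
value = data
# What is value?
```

data starts as [12, 13, 2, 20, 17, 1] (length 6). The slice data[1:4] covers indices [1, 2, 3] with values [13, 2, 20]. Replacing that slice with [91, 77, 53, 87, 69] (different length) produces [12, 91, 77, 53, 87, 69, 17, 1].

[12, 91, 77, 53, 87, 69, 17, 1]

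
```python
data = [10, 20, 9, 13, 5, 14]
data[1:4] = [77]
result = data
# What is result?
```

data starts as [10, 20, 9, 13, 5, 14] (length 6). The slice data[1:4] covers indices [1, 2, 3] with values [20, 9, 13]. Replacing that slice with [77] (different length) produces [10, 77, 5, 14].

[10, 77, 5, 14]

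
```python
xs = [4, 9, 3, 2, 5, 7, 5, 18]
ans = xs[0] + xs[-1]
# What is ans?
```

xs has length 8. xs[0] = 4.
xs has length 8. Negative index -1 maps to positive index 8 + (-1) = 7. xs[7] = 18.
Sum: 4 + 18 = 22.

22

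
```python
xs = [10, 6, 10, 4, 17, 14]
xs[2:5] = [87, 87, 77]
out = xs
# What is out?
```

xs starts as [10, 6, 10, 4, 17, 14] (length 6). The slice xs[2:5] covers indices [2, 3, 4] with values [10, 4, 17]. Replacing that slice with [87, 87, 77] (same length) produces [10, 6, 87, 87, 77, 14].

[10, 6, 87, 87, 77, 14]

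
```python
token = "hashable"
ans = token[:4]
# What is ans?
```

token has length 8. The slice token[:4] selects indices [0, 1, 2, 3] (0->'h', 1->'a', 2->'s', 3->'h'), giving 'hash'.

'hash'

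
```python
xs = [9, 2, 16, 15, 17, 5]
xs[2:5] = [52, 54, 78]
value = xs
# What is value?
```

xs starts as [9, 2, 16, 15, 17, 5] (length 6). The slice xs[2:5] covers indices [2, 3, 4] with values [16, 15, 17]. Replacing that slice with [52, 54, 78] (same length) produces [9, 2, 52, 54, 78, 5].

[9, 2, 52, 54, 78, 5]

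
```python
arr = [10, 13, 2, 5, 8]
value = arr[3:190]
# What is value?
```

arr has length 5. The slice arr[3:190] selects indices [3, 4] (3->5, 4->8), giving [5, 8].

[5, 8]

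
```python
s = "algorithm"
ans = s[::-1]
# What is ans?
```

s has length 9. The slice s[::-1] selects indices [8, 7, 6, 5, 4, 3, 2, 1, 0] (8->'m', 7->'h', 6->'t', 5->'i', 4->'r', 3->'o', 2->'g', 1->'l', 0->'a'), giving 'mhtirogla'.

'mhtirogla'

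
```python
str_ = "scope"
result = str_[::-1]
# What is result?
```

str_ has length 5. The slice str_[::-1] selects indices [4, 3, 2, 1, 0] (4->'e', 3->'p', 2->'o', 1->'c', 0->'s'), giving 'epocs'.

'epocs'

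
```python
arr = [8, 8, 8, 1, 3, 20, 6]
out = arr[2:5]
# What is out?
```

arr has length 7. The slice arr[2:5] selects indices [2, 3, 4] (2->8, 3->1, 4->3), giving [8, 1, 3].

[8, 1, 3]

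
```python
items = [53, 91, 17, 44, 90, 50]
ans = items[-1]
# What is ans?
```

items has length 6. Negative index -1 maps to positive index 6 + (-1) = 5. items[5] = 50.

50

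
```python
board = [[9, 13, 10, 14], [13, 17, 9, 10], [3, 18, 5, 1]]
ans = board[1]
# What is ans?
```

board has 3 rows. Row 1 is [13, 17, 9, 10].

[13, 17, 9, 10]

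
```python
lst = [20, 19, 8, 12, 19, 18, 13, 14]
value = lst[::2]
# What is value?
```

lst has length 8. The slice lst[::2] selects indices [0, 2, 4, 6] (0->20, 2->8, 4->19, 6->13), giving [20, 8, 19, 13].

[20, 8, 19, 13]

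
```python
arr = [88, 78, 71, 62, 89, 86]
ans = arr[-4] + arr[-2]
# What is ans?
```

arr has length 6. Negative index -4 maps to positive index 6 + (-4) = 2. arr[2] = 71.
arr has length 6. Negative index -2 maps to positive index 6 + (-2) = 4. arr[4] = 89.
Sum: 71 + 89 = 160.

160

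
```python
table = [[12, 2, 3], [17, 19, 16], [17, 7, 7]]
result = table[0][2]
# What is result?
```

table[0] = [12, 2, 3]. Taking column 2 of that row yields 3.

3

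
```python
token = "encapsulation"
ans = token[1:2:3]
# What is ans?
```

token has length 13. The slice token[1:2:3] selects indices [1] (1->'n'), giving 'n'.

'n'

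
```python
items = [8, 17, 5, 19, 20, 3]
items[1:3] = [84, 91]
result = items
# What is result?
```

items starts as [8, 17, 5, 19, 20, 3] (length 6). The slice items[1:3] covers indices [1, 2] with values [17, 5]. Replacing that slice with [84, 91] (same length) produces [8, 84, 91, 19, 20, 3].

[8, 84, 91, 19, 20, 3]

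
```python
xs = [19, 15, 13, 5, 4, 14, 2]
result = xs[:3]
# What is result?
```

xs has length 7. The slice xs[:3] selects indices [0, 1, 2] (0->19, 1->15, 2->13), giving [19, 15, 13].

[19, 15, 13]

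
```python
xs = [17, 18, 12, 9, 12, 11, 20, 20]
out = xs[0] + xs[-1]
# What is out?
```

xs has length 8. xs[0] = 17.
xs has length 8. Negative index -1 maps to positive index 8 + (-1) = 7. xs[7] = 20.
Sum: 17 + 20 = 37.

37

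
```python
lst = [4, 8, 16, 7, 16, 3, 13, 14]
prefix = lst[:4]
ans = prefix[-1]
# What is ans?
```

lst has length 8. The slice lst[:4] selects indices [0, 1, 2, 3] (0->4, 1->8, 2->16, 3->7), giving [4, 8, 16, 7]. So prefix = [4, 8, 16, 7]. Then prefix[-1] = 7.

7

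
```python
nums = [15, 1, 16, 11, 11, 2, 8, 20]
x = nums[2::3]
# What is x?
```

nums has length 8. The slice nums[2::3] selects indices [2, 5] (2->16, 5->2), giving [16, 2].

[16, 2]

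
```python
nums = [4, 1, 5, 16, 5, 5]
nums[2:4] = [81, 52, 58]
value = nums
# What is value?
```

nums starts as [4, 1, 5, 16, 5, 5] (length 6). The slice nums[2:4] covers indices [2, 3] with values [5, 16]. Replacing that slice with [81, 52, 58] (different length) produces [4, 1, 81, 52, 58, 5, 5].

[4, 1, 81, 52, 58, 5, 5]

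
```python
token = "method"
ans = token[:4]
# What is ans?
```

token has length 6. The slice token[:4] selects indices [0, 1, 2, 3] (0->'m', 1->'e', 2->'t', 3->'h'), giving 'meth'.

'meth'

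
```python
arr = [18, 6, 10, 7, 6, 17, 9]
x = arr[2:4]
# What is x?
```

arr has length 7. The slice arr[2:4] selects indices [2, 3] (2->10, 3->7), giving [10, 7].

[10, 7]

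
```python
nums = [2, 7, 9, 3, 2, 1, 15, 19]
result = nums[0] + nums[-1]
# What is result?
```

nums has length 8. nums[0] = 2.
nums has length 8. Negative index -1 maps to positive index 8 + (-1) = 7. nums[7] = 19.
Sum: 2 + 19 = 21.

21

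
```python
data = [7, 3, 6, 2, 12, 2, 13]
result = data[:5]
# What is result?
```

data has length 7. The slice data[:5] selects indices [0, 1, 2, 3, 4] (0->7, 1->3, 2->6, 3->2, 4->12), giving [7, 3, 6, 2, 12].

[7, 3, 6, 2, 12]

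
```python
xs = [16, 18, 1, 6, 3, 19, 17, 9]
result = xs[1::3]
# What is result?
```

xs has length 8. The slice xs[1::3] selects indices [1, 4, 7] (1->18, 4->3, 7->9), giving [18, 3, 9].

[18, 3, 9]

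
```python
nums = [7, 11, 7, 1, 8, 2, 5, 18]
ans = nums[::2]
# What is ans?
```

nums has length 8. The slice nums[::2] selects indices [0, 2, 4, 6] (0->7, 2->7, 4->8, 6->5), giving [7, 7, 8, 5].

[7, 7, 8, 5]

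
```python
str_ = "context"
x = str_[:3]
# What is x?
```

str_ has length 7. The slice str_[:3] selects indices [0, 1, 2] (0->'c', 1->'o', 2->'n'), giving 'con'.

'con'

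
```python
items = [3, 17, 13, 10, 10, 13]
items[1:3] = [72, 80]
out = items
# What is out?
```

items starts as [3, 17, 13, 10, 10, 13] (length 6). The slice items[1:3] covers indices [1, 2] with values [17, 13]. Replacing that slice with [72, 80] (same length) produces [3, 72, 80, 10, 10, 13].

[3, 72, 80, 10, 10, 13]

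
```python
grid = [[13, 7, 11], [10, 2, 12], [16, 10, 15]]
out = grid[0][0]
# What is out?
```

grid[0] = [13, 7, 11]. Taking column 0 of that row yields 13.

13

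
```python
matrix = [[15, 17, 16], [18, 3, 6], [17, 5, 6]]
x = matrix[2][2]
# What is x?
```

matrix[2] = [17, 5, 6]. Taking column 2 of that row yields 6.

6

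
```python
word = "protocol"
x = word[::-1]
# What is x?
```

word has length 8. The slice word[::-1] selects indices [7, 6, 5, 4, 3, 2, 1, 0] (7->'l', 6->'o', 5->'c', 4->'o', 3->'t', 2->'o', 1->'r', 0->'p'), giving 'locotorp'.

'locotorp'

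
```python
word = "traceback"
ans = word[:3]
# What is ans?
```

word has length 9. The slice word[:3] selects indices [0, 1, 2] (0->'t', 1->'r', 2->'a'), giving 'tra'.

'tra'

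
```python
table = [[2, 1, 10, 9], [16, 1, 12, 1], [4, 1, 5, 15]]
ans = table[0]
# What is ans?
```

table has 3 rows. Row 0 is [2, 1, 10, 9].

[2, 1, 10, 9]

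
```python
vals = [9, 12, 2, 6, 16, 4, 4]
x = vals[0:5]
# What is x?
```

vals has length 7. The slice vals[0:5] selects indices [0, 1, 2, 3, 4] (0->9, 1->12, 2->2, 3->6, 4->16), giving [9, 12, 2, 6, 16].

[9, 12, 2, 6, 16]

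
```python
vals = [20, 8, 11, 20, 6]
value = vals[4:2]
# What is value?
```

vals has length 5. The slice vals[4:2] resolves to an empty index range, so the result is [].

[]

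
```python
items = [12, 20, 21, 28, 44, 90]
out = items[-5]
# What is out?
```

items has length 6. Negative index -5 maps to positive index 6 + (-5) = 1. items[1] = 20.

20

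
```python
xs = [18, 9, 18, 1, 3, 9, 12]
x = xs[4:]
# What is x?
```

xs has length 7. The slice xs[4:] selects indices [4, 5, 6] (4->3, 5->9, 6->12), giving [3, 9, 12].

[3, 9, 12]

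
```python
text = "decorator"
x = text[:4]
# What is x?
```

text has length 9. The slice text[:4] selects indices [0, 1, 2, 3] (0->'d', 1->'e', 2->'c', 3->'o'), giving 'deco'.

'deco'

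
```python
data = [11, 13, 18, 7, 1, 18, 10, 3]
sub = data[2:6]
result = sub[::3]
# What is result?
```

data has length 8. The slice data[2:6] selects indices [2, 3, 4, 5] (2->18, 3->7, 4->1, 5->18), giving [18, 7, 1, 18]. So sub = [18, 7, 1, 18]. sub has length 4. The slice sub[::3] selects indices [0, 3] (0->18, 3->18), giving [18, 18].

[18, 18]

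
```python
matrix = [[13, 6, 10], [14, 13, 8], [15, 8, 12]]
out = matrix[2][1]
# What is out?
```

matrix[2] = [15, 8, 12]. Taking column 1 of that row yields 8.

8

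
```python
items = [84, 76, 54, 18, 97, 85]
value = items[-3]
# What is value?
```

items has length 6. Negative index -3 maps to positive index 6 + (-3) = 3. items[3] = 18.

18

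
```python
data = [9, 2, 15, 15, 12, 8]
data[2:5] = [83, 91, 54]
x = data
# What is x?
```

data starts as [9, 2, 15, 15, 12, 8] (length 6). The slice data[2:5] covers indices [2, 3, 4] with values [15, 15, 12]. Replacing that slice with [83, 91, 54] (same length) produces [9, 2, 83, 91, 54, 8].

[9, 2, 83, 91, 54, 8]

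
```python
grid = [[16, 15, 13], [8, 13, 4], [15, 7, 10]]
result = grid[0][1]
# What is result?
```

grid[0] = [16, 15, 13]. Taking column 1 of that row yields 15.

15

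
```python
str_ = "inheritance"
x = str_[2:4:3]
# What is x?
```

str_ has length 11. The slice str_[2:4:3] selects indices [2] (2->'h'), giving 'h'.

'h'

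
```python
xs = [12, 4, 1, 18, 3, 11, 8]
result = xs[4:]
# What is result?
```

xs has length 7. The slice xs[4:] selects indices [4, 5, 6] (4->3, 5->11, 6->8), giving [3, 11, 8].

[3, 11, 8]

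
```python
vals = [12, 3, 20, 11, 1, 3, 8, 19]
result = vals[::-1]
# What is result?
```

vals has length 8. The slice vals[::-1] selects indices [7, 6, 5, 4, 3, 2, 1, 0] (7->19, 6->8, 5->3, 4->1, 3->11, 2->20, 1->3, 0->12), giving [19, 8, 3, 1, 11, 20, 3, 12].

[19, 8, 3, 1, 11, 20, 3, 12]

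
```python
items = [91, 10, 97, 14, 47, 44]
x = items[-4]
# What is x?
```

items has length 6. Negative index -4 maps to positive index 6 + (-4) = 2. items[2] = 97.

97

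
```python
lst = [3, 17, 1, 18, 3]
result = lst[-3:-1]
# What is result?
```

lst has length 5. The slice lst[-3:-1] selects indices [2, 3] (2->1, 3->18), giving [1, 18].

[1, 18]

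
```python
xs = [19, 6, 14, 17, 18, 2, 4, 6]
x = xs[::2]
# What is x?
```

xs has length 8. The slice xs[::2] selects indices [0, 2, 4, 6] (0->19, 2->14, 4->18, 6->4), giving [19, 14, 18, 4].

[19, 14, 18, 4]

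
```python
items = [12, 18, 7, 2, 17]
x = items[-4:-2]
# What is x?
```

items has length 5. The slice items[-4:-2] selects indices [1, 2] (1->18, 2->7), giving [18, 7].

[18, 7]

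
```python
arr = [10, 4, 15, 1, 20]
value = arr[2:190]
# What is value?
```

arr has length 5. The slice arr[2:190] selects indices [2, 3, 4] (2->15, 3->1, 4->20), giving [15, 1, 20].

[15, 1, 20]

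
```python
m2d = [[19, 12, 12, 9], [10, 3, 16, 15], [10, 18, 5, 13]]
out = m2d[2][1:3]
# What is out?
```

m2d[2] = [10, 18, 5, 13]. m2d[2] has length 4. The slice m2d[2][1:3] selects indices [1, 2] (1->18, 2->5), giving [18, 5].

[18, 5]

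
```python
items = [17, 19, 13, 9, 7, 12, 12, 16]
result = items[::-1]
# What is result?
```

items has length 8. The slice items[::-1] selects indices [7, 6, 5, 4, 3, 2, 1, 0] (7->16, 6->12, 5->12, 4->7, 3->9, 2->13, 1->19, 0->17), giving [16, 12, 12, 7, 9, 13, 19, 17].

[16, 12, 12, 7, 9, 13, 19, 17]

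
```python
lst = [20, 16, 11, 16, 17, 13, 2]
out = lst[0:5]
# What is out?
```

lst has length 7. The slice lst[0:5] selects indices [0, 1, 2, 3, 4] (0->20, 1->16, 2->11, 3->16, 4->17), giving [20, 16, 11, 16, 17].

[20, 16, 11, 16, 17]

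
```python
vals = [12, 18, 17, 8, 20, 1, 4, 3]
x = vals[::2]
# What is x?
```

vals has length 8. The slice vals[::2] selects indices [0, 2, 4, 6] (0->12, 2->17, 4->20, 6->4), giving [12, 17, 20, 4].

[12, 17, 20, 4]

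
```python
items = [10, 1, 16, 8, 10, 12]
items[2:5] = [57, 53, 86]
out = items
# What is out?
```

items starts as [10, 1, 16, 8, 10, 12] (length 6). The slice items[2:5] covers indices [2, 3, 4] with values [16, 8, 10]. Replacing that slice with [57, 53, 86] (same length) produces [10, 1, 57, 53, 86, 12].

[10, 1, 57, 53, 86, 12]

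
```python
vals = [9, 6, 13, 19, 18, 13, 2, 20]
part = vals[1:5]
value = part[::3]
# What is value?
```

vals has length 8. The slice vals[1:5] selects indices [1, 2, 3, 4] (1->6, 2->13, 3->19, 4->18), giving [6, 13, 19, 18]. So part = [6, 13, 19, 18]. part has length 4. The slice part[::3] selects indices [0, 3] (0->6, 3->18), giving [6, 18].

[6, 18]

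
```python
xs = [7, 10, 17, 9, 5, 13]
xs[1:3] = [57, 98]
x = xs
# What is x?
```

xs starts as [7, 10, 17, 9, 5, 13] (length 6). The slice xs[1:3] covers indices [1, 2] with values [10, 17]. Replacing that slice with [57, 98] (same length) produces [7, 57, 98, 9, 5, 13].

[7, 57, 98, 9, 5, 13]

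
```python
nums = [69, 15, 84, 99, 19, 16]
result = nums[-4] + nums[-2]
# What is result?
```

nums has length 6. Negative index -4 maps to positive index 6 + (-4) = 2. nums[2] = 84.
nums has length 6. Negative index -2 maps to positive index 6 + (-2) = 4. nums[4] = 19.
Sum: 84 + 19 = 103.

103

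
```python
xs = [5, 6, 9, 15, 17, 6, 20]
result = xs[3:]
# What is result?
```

xs has length 7. The slice xs[3:] selects indices [3, 4, 5, 6] (3->15, 4->17, 5->6, 6->20), giving [15, 17, 6, 20].

[15, 17, 6, 20]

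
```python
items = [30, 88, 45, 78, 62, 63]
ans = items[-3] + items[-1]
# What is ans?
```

items has length 6. Negative index -3 maps to positive index 6 + (-3) = 3. items[3] = 78.
items has length 6. Negative index -1 maps to positive index 6 + (-1) = 5. items[5] = 63.
Sum: 78 + 63 = 141.

141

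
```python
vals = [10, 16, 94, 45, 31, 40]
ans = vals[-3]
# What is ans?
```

vals has length 6. Negative index -3 maps to positive index 6 + (-3) = 3. vals[3] = 45.

45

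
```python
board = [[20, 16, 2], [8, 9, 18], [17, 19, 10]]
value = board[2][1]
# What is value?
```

board[2] = [17, 19, 10]. Taking column 1 of that row yields 19.

19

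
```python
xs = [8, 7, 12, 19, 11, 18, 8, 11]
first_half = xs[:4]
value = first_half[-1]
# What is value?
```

xs has length 8. The slice xs[:4] selects indices [0, 1, 2, 3] (0->8, 1->7, 2->12, 3->19), giving [8, 7, 12, 19]. So first_half = [8, 7, 12, 19]. Then first_half[-1] = 19.

19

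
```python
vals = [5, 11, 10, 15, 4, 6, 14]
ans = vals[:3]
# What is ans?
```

vals has length 7. The slice vals[:3] selects indices [0, 1, 2] (0->5, 1->11, 2->10), giving [5, 11, 10].

[5, 11, 10]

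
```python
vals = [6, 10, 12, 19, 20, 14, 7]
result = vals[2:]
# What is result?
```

vals has length 7. The slice vals[2:] selects indices [2, 3, 4, 5, 6] (2->12, 3->19, 4->20, 5->14, 6->7), giving [12, 19, 20, 14, 7].

[12, 19, 20, 14, 7]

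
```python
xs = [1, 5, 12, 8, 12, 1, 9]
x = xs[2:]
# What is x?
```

xs has length 7. The slice xs[2:] selects indices [2, 3, 4, 5, 6] (2->12, 3->8, 4->12, 5->1, 6->9), giving [12, 8, 12, 1, 9].

[12, 8, 12, 1, 9]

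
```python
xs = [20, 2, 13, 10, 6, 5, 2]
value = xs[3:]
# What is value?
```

xs has length 7. The slice xs[3:] selects indices [3, 4, 5, 6] (3->10, 4->6, 5->5, 6->2), giving [10, 6, 5, 2].

[10, 6, 5, 2]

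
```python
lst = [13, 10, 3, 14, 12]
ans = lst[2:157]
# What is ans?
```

lst has length 5. The slice lst[2:157] selects indices [2, 3, 4] (2->3, 3->14, 4->12), giving [3, 14, 12].

[3, 14, 12]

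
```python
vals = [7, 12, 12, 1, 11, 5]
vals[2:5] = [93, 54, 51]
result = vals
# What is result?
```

vals starts as [7, 12, 12, 1, 11, 5] (length 6). The slice vals[2:5] covers indices [2, 3, 4] with values [12, 1, 11]. Replacing that slice with [93, 54, 51] (same length) produces [7, 12, 93, 54, 51, 5].

[7, 12, 93, 54, 51, 5]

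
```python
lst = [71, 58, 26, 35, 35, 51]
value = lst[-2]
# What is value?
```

lst has length 6. Negative index -2 maps to positive index 6 + (-2) = 4. lst[4] = 35.

35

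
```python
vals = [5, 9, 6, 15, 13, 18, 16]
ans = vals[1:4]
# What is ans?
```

vals has length 7. The slice vals[1:4] selects indices [1, 2, 3] (1->9, 2->6, 3->15), giving [9, 6, 15].

[9, 6, 15]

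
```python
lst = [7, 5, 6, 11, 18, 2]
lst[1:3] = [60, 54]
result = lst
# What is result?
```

lst starts as [7, 5, 6, 11, 18, 2] (length 6). The slice lst[1:3] covers indices [1, 2] with values [5, 6]. Replacing that slice with [60, 54] (same length) produces [7, 60, 54, 11, 18, 2].

[7, 60, 54, 11, 18, 2]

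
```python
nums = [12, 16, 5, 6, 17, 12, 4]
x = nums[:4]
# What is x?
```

nums has length 7. The slice nums[:4] selects indices [0, 1, 2, 3] (0->12, 1->16, 2->5, 3->6), giving [12, 16, 5, 6].

[12, 16, 5, 6]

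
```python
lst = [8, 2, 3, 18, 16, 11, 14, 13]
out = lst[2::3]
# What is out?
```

lst has length 8. The slice lst[2::3] selects indices [2, 5] (2->3, 5->11), giving [3, 11].

[3, 11]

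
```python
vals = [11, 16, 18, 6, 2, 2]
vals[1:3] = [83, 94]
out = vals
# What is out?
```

vals starts as [11, 16, 18, 6, 2, 2] (length 6). The slice vals[1:3] covers indices [1, 2] with values [16, 18]. Replacing that slice with [83, 94] (same length) produces [11, 83, 94, 6, 2, 2].

[11, 83, 94, 6, 2, 2]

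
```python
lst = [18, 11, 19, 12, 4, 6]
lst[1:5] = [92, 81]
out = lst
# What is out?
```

lst starts as [18, 11, 19, 12, 4, 6] (length 6). The slice lst[1:5] covers indices [1, 2, 3, 4] with values [11, 19, 12, 4]. Replacing that slice with [92, 81] (different length) produces [18, 92, 81, 6].

[18, 92, 81, 6]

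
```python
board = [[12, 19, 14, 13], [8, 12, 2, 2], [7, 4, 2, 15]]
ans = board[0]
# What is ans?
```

board has 3 rows. Row 0 is [12, 19, 14, 13].

[12, 19, 14, 13]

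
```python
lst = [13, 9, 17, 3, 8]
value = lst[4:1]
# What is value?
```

lst has length 5. The slice lst[4:1] resolves to an empty index range, so the result is [].

[]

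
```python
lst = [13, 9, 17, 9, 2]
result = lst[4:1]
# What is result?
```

lst has length 5. The slice lst[4:1] resolves to an empty index range, so the result is [].

[]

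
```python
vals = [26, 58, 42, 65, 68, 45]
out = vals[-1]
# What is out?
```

vals has length 6. Negative index -1 maps to positive index 6 + (-1) = 5. vals[5] = 45.

45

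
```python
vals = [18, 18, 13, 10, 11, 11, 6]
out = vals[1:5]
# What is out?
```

vals has length 7. The slice vals[1:5] selects indices [1, 2, 3, 4] (1->18, 2->13, 3->10, 4->11), giving [18, 13, 10, 11].

[18, 13, 10, 11]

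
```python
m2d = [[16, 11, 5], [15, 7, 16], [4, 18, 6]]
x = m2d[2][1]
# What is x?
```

m2d[2] = [4, 18, 6]. Taking column 1 of that row yields 18.

18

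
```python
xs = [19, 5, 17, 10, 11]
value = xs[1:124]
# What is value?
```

xs has length 5. The slice xs[1:124] selects indices [1, 2, 3, 4] (1->5, 2->17, 3->10, 4->11), giving [5, 17, 10, 11].

[5, 17, 10, 11]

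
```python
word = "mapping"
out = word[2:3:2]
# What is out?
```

word has length 7. The slice word[2:3:2] selects indices [2] (2->'p'), giving 'p'.

'p'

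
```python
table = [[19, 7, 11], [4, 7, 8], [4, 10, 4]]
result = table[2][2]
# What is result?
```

table[2] = [4, 10, 4]. Taking column 2 of that row yields 4.

4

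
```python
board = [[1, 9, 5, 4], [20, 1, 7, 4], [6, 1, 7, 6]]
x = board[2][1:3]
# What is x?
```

board[2] = [6, 1, 7, 6]. board[2] has length 4. The slice board[2][1:3] selects indices [1, 2] (1->1, 2->7), giving [1, 7].

[1, 7]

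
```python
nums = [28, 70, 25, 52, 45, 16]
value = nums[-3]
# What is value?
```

nums has length 6. Negative index -3 maps to positive index 6 + (-3) = 3. nums[3] = 52.

52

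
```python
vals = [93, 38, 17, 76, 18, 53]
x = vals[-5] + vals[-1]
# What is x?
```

vals has length 6. Negative index -5 maps to positive index 6 + (-5) = 1. vals[1] = 38.
vals has length 6. Negative index -1 maps to positive index 6 + (-1) = 5. vals[5] = 53.
Sum: 38 + 53 = 91.

91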